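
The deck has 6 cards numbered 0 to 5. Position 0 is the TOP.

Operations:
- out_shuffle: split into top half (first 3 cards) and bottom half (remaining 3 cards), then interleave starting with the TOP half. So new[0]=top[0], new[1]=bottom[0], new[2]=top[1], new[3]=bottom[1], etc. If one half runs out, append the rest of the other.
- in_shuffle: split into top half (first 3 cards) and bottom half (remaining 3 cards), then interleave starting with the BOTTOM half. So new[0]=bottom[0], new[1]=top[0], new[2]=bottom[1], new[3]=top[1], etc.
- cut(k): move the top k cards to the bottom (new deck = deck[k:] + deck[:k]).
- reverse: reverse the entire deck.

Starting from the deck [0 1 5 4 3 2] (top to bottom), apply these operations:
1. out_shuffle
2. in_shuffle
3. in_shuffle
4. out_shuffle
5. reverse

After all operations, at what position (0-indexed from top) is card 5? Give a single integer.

After op 1 (out_shuffle): [0 4 1 3 5 2]
After op 2 (in_shuffle): [3 0 5 4 2 1]
After op 3 (in_shuffle): [4 3 2 0 1 5]
After op 4 (out_shuffle): [4 0 3 1 2 5]
After op 5 (reverse): [5 2 1 3 0 4]
Card 5 is at position 0.

Answer: 0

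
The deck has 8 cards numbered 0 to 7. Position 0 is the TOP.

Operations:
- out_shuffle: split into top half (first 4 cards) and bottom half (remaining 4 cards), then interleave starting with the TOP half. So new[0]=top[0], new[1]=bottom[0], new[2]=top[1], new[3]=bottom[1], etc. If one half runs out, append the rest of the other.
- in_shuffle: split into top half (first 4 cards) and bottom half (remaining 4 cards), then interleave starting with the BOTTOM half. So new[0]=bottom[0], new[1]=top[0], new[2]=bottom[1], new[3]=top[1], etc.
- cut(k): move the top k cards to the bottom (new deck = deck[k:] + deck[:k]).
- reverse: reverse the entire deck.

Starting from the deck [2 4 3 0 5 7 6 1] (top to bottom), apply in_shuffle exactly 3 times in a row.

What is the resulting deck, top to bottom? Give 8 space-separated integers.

Answer: 1 6 7 5 0 3 4 2

Derivation:
After op 1 (in_shuffle): [5 2 7 4 6 3 1 0]
After op 2 (in_shuffle): [6 5 3 2 1 7 0 4]
After op 3 (in_shuffle): [1 6 7 5 0 3 4 2]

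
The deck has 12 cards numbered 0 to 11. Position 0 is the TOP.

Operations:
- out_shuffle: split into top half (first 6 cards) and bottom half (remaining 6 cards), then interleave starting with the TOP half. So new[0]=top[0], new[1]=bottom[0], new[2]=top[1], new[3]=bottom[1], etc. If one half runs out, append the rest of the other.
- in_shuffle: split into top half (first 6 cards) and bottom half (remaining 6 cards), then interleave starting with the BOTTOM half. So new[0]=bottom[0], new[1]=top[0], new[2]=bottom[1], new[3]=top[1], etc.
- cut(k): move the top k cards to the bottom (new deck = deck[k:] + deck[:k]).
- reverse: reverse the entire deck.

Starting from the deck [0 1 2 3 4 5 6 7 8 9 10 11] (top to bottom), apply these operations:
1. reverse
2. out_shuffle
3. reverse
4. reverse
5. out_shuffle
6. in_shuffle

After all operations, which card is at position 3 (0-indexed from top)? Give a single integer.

Answer: 8

Derivation:
After op 1 (reverse): [11 10 9 8 7 6 5 4 3 2 1 0]
After op 2 (out_shuffle): [11 5 10 4 9 3 8 2 7 1 6 0]
After op 3 (reverse): [0 6 1 7 2 8 3 9 4 10 5 11]
After op 4 (reverse): [11 5 10 4 9 3 8 2 7 1 6 0]
After op 5 (out_shuffle): [11 8 5 2 10 7 4 1 9 6 3 0]
After op 6 (in_shuffle): [4 11 1 8 9 5 6 2 3 10 0 7]
Position 3: card 8.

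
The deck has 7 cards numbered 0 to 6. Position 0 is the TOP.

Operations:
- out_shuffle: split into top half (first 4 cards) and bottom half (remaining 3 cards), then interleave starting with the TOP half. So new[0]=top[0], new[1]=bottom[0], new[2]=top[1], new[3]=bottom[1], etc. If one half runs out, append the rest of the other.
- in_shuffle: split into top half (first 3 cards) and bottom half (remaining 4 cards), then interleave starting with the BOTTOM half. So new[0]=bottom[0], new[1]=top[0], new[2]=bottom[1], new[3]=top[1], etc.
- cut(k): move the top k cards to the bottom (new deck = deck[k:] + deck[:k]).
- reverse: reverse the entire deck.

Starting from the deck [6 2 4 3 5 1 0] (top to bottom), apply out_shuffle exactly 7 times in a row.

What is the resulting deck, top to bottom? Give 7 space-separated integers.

After op 1 (out_shuffle): [6 5 2 1 4 0 3]
After op 2 (out_shuffle): [6 4 5 0 2 3 1]
After op 3 (out_shuffle): [6 2 4 3 5 1 0]
After op 4 (out_shuffle): [6 5 2 1 4 0 3]
After op 5 (out_shuffle): [6 4 5 0 2 3 1]
After op 6 (out_shuffle): [6 2 4 3 5 1 0]
After op 7 (out_shuffle): [6 5 2 1 4 0 3]

Answer: 6 5 2 1 4 0 3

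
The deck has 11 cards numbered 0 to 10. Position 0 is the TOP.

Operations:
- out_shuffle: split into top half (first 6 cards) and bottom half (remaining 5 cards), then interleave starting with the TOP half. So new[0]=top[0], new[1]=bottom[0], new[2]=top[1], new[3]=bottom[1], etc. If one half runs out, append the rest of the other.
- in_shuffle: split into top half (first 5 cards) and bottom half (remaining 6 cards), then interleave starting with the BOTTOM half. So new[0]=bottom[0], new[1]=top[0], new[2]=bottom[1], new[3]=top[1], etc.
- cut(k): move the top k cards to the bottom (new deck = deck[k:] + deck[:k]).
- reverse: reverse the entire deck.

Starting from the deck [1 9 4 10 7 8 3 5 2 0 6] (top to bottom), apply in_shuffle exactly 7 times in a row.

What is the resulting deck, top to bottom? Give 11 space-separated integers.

After op 1 (in_shuffle): [8 1 3 9 5 4 2 10 0 7 6]
After op 2 (in_shuffle): [4 8 2 1 10 3 0 9 7 5 6]
After op 3 (in_shuffle): [3 4 0 8 9 2 7 1 5 10 6]
After op 4 (in_shuffle): [2 3 7 4 1 0 5 8 10 9 6]
After op 5 (in_shuffle): [0 2 5 3 8 7 10 4 9 1 6]
After op 6 (in_shuffle): [7 0 10 2 4 5 9 3 1 8 6]
After op 7 (in_shuffle): [5 7 9 0 3 10 1 2 8 4 6]

Answer: 5 7 9 0 3 10 1 2 8 4 6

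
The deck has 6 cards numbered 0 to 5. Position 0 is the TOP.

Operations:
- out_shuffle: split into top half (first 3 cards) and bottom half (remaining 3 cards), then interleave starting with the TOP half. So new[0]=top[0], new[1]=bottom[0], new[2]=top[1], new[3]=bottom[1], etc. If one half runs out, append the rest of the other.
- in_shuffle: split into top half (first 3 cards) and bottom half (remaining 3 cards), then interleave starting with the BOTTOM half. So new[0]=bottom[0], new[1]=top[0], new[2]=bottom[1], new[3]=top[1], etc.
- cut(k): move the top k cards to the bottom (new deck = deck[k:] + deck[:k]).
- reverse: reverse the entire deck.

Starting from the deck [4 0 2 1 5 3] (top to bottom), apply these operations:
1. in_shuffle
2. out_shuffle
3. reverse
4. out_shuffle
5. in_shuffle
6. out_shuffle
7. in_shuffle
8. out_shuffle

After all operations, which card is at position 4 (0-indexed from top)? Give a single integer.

Answer: 3

Derivation:
After op 1 (in_shuffle): [1 4 5 0 3 2]
After op 2 (out_shuffle): [1 0 4 3 5 2]
After op 3 (reverse): [2 5 3 4 0 1]
After op 4 (out_shuffle): [2 4 5 0 3 1]
After op 5 (in_shuffle): [0 2 3 4 1 5]
After op 6 (out_shuffle): [0 4 2 1 3 5]
After op 7 (in_shuffle): [1 0 3 4 5 2]
After op 8 (out_shuffle): [1 4 0 5 3 2]
Position 4: card 3.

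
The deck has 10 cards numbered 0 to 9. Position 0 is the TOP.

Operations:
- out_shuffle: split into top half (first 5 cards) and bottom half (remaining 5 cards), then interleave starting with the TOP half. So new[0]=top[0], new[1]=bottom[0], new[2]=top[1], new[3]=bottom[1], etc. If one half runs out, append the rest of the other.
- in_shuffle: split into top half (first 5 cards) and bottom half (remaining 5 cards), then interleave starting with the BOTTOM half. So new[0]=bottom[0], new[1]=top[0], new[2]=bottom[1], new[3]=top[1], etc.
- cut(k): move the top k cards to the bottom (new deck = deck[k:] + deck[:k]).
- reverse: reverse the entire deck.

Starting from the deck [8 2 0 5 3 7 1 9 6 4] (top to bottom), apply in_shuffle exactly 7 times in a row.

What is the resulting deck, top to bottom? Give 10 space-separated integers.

After op 1 (in_shuffle): [7 8 1 2 9 0 6 5 4 3]
After op 2 (in_shuffle): [0 7 6 8 5 1 4 2 3 9]
After op 3 (in_shuffle): [1 0 4 7 2 6 3 8 9 5]
After op 4 (in_shuffle): [6 1 3 0 8 4 9 7 5 2]
After op 5 (in_shuffle): [4 6 9 1 7 3 5 0 2 8]
After op 6 (in_shuffle): [3 4 5 6 0 9 2 1 8 7]
After op 7 (in_shuffle): [9 3 2 4 1 5 8 6 7 0]

Answer: 9 3 2 4 1 5 8 6 7 0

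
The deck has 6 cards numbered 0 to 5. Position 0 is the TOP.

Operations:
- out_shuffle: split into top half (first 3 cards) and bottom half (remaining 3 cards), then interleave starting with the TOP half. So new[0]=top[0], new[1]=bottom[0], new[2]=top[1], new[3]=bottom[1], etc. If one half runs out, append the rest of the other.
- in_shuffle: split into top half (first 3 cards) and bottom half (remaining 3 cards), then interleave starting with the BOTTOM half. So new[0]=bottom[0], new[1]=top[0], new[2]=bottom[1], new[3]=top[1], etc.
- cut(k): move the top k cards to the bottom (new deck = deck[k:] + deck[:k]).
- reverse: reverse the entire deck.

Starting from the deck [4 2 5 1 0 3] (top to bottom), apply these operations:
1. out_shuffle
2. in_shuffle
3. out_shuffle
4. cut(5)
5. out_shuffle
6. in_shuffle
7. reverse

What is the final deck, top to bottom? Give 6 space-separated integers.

After op 1 (out_shuffle): [4 1 2 0 5 3]
After op 2 (in_shuffle): [0 4 5 1 3 2]
After op 3 (out_shuffle): [0 1 4 3 5 2]
After op 4 (cut(5)): [2 0 1 4 3 5]
After op 5 (out_shuffle): [2 4 0 3 1 5]
After op 6 (in_shuffle): [3 2 1 4 5 0]
After op 7 (reverse): [0 5 4 1 2 3]

Answer: 0 5 4 1 2 3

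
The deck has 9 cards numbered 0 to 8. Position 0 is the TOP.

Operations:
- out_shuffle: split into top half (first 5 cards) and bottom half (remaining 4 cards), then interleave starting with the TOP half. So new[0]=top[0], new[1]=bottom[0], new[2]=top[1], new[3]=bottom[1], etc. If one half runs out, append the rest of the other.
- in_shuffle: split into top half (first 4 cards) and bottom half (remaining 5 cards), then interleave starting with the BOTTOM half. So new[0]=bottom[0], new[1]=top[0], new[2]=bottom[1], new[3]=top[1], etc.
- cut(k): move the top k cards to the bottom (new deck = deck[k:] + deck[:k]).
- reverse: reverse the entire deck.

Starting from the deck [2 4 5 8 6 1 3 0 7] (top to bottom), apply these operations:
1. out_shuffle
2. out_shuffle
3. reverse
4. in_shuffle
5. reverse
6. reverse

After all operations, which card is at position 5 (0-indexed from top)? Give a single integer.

After op 1 (out_shuffle): [2 1 4 3 5 0 8 7 6]
After op 2 (out_shuffle): [2 0 1 8 4 7 3 6 5]
After op 3 (reverse): [5 6 3 7 4 8 1 0 2]
After op 4 (in_shuffle): [4 5 8 6 1 3 0 7 2]
After op 5 (reverse): [2 7 0 3 1 6 8 5 4]
After op 6 (reverse): [4 5 8 6 1 3 0 7 2]
Position 5: card 3.

Answer: 3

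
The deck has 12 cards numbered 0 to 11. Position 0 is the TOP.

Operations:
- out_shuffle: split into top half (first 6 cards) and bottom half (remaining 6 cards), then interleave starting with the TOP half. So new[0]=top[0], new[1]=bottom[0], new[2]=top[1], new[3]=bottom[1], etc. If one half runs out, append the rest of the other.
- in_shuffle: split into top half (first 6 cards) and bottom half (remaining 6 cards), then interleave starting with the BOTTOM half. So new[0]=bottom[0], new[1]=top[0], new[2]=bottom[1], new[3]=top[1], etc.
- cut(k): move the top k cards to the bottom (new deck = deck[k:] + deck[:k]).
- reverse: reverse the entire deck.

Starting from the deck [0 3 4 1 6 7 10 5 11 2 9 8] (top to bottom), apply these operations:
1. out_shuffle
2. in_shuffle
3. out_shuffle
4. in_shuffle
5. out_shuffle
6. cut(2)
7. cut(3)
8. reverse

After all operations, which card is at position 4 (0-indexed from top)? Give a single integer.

Answer: 10

Derivation:
After op 1 (out_shuffle): [0 10 3 5 4 11 1 2 6 9 7 8]
After op 2 (in_shuffle): [1 0 2 10 6 3 9 5 7 4 8 11]
After op 3 (out_shuffle): [1 9 0 5 2 7 10 4 6 8 3 11]
After op 4 (in_shuffle): [10 1 4 9 6 0 8 5 3 2 11 7]
After op 5 (out_shuffle): [10 8 1 5 4 3 9 2 6 11 0 7]
After op 6 (cut(2)): [1 5 4 3 9 2 6 11 0 7 10 8]
After op 7 (cut(3)): [3 9 2 6 11 0 7 10 8 1 5 4]
After op 8 (reverse): [4 5 1 8 10 7 0 11 6 2 9 3]
Position 4: card 10.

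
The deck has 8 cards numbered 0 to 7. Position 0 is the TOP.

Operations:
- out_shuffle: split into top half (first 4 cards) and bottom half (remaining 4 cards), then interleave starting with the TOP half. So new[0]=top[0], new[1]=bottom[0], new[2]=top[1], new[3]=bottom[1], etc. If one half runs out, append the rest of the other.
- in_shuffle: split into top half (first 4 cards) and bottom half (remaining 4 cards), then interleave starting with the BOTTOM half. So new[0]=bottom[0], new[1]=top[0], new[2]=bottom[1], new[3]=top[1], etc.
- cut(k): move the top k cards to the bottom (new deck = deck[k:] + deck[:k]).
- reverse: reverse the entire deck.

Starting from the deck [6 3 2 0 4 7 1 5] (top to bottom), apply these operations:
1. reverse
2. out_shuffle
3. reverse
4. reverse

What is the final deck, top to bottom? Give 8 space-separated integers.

Answer: 5 0 1 2 7 3 4 6

Derivation:
After op 1 (reverse): [5 1 7 4 0 2 3 6]
After op 2 (out_shuffle): [5 0 1 2 7 3 4 6]
After op 3 (reverse): [6 4 3 7 2 1 0 5]
After op 4 (reverse): [5 0 1 2 7 3 4 6]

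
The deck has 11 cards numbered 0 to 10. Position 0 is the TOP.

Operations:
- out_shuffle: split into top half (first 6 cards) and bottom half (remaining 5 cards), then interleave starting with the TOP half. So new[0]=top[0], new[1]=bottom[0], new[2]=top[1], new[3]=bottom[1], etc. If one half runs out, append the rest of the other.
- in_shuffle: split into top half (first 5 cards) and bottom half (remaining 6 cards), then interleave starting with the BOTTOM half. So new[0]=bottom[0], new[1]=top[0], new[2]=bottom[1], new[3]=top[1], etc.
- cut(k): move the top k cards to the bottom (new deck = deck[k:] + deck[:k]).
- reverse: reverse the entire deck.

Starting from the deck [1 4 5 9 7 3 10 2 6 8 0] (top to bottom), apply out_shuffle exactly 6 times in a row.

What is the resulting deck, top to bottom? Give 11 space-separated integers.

After op 1 (out_shuffle): [1 10 4 2 5 6 9 8 7 0 3]
After op 2 (out_shuffle): [1 9 10 8 4 7 2 0 5 3 6]
After op 3 (out_shuffle): [1 2 9 0 10 5 8 3 4 6 7]
After op 4 (out_shuffle): [1 8 2 3 9 4 0 6 10 7 5]
After op 5 (out_shuffle): [1 0 8 6 2 10 3 7 9 5 4]
After op 6 (out_shuffle): [1 3 0 7 8 9 6 5 2 4 10]

Answer: 1 3 0 7 8 9 6 5 2 4 10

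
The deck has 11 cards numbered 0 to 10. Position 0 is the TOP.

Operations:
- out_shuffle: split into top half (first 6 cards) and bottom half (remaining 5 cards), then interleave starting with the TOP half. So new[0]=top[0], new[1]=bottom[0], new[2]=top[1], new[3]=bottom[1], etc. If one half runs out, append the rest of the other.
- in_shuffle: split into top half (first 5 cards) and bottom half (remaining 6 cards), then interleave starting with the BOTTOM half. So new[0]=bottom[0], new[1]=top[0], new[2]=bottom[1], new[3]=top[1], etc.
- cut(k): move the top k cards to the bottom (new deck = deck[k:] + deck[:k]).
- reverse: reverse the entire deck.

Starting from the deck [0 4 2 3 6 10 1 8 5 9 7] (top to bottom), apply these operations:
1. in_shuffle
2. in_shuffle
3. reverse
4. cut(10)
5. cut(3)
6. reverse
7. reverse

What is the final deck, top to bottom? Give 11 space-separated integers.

Answer: 6 4 9 1 3 0 5 10 2 7 8

Derivation:
After op 1 (in_shuffle): [10 0 1 4 8 2 5 3 9 6 7]
After op 2 (in_shuffle): [2 10 5 0 3 1 9 4 6 8 7]
After op 3 (reverse): [7 8 6 4 9 1 3 0 5 10 2]
After op 4 (cut(10)): [2 7 8 6 4 9 1 3 0 5 10]
After op 5 (cut(3)): [6 4 9 1 3 0 5 10 2 7 8]
After op 6 (reverse): [8 7 2 10 5 0 3 1 9 4 6]
After op 7 (reverse): [6 4 9 1 3 0 5 10 2 7 8]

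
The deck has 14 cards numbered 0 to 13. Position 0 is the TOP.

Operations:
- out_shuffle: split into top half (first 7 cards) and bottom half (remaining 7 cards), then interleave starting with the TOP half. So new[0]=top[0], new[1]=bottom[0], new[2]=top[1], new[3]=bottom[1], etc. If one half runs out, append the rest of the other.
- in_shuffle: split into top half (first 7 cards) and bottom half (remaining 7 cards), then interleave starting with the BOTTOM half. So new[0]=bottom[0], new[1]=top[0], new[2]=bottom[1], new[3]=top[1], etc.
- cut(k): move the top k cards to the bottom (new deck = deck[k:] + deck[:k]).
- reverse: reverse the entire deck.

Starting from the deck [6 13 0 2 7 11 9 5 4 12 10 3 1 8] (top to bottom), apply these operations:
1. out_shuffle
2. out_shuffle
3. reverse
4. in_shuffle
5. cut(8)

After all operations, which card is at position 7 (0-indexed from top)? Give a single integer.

After op 1 (out_shuffle): [6 5 13 4 0 12 2 10 7 3 11 1 9 8]
After op 2 (out_shuffle): [6 10 5 7 13 3 4 11 0 1 12 9 2 8]
After op 3 (reverse): [8 2 9 12 1 0 11 4 3 13 7 5 10 6]
After op 4 (in_shuffle): [4 8 3 2 13 9 7 12 5 1 10 0 6 11]
After op 5 (cut(8)): [5 1 10 0 6 11 4 8 3 2 13 9 7 12]
Position 7: card 8.

Answer: 8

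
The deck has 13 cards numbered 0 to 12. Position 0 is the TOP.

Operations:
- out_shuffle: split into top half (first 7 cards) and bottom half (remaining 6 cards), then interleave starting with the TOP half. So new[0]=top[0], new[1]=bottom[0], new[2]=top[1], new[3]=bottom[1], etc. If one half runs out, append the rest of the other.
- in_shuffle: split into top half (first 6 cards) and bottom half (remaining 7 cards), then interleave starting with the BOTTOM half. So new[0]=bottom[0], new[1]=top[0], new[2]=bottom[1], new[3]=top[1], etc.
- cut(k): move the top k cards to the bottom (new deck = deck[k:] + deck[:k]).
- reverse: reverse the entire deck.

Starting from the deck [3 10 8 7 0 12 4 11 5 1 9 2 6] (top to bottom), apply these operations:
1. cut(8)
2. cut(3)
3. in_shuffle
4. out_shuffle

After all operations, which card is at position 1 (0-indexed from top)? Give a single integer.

Answer: 10

Derivation:
After op 1 (cut(8)): [5 1 9 2 6 3 10 8 7 0 12 4 11]
After op 2 (cut(3)): [2 6 3 10 8 7 0 12 4 11 5 1 9]
After op 3 (in_shuffle): [0 2 12 6 4 3 11 10 5 8 1 7 9]
After op 4 (out_shuffle): [0 10 2 5 12 8 6 1 4 7 3 9 11]
Position 1: card 10.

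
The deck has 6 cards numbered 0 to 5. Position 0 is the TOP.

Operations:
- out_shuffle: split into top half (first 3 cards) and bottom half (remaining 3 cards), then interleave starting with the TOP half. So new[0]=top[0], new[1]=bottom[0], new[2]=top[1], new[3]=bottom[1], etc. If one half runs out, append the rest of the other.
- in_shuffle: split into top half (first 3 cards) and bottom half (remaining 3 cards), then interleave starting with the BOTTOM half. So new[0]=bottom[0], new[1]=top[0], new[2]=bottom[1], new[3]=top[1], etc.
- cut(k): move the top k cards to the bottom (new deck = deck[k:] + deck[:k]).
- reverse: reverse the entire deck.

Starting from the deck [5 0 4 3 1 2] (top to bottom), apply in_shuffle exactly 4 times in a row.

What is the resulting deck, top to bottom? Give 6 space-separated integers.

After op 1 (in_shuffle): [3 5 1 0 2 4]
After op 2 (in_shuffle): [0 3 2 5 4 1]
After op 3 (in_shuffle): [5 0 4 3 1 2]
After op 4 (in_shuffle): [3 5 1 0 2 4]

Answer: 3 5 1 0 2 4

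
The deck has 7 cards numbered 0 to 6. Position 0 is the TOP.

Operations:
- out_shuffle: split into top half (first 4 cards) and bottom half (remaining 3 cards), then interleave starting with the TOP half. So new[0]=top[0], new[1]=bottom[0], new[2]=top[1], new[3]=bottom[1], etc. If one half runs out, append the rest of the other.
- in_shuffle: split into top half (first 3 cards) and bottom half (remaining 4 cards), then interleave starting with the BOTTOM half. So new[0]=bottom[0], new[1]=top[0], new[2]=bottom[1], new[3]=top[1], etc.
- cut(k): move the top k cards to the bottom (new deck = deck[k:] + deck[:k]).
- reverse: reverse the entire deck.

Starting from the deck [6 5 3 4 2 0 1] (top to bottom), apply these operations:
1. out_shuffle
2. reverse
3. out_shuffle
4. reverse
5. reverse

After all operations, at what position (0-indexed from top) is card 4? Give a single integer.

Answer: 0

Derivation:
After op 1 (out_shuffle): [6 2 5 0 3 1 4]
After op 2 (reverse): [4 1 3 0 5 2 6]
After op 3 (out_shuffle): [4 5 1 2 3 6 0]
After op 4 (reverse): [0 6 3 2 1 5 4]
After op 5 (reverse): [4 5 1 2 3 6 0]
Card 4 is at position 0.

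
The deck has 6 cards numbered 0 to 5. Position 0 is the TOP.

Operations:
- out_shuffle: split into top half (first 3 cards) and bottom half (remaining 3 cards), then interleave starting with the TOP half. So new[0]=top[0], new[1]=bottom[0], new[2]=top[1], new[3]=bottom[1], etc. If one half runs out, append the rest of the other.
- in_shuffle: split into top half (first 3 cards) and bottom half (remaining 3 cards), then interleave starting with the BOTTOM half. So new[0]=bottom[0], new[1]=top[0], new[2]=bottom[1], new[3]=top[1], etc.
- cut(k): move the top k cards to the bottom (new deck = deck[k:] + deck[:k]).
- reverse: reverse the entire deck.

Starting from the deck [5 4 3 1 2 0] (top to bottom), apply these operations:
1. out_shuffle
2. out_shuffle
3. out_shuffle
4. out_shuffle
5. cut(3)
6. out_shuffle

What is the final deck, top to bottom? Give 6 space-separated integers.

After op 1 (out_shuffle): [5 1 4 2 3 0]
After op 2 (out_shuffle): [5 2 1 3 4 0]
After op 3 (out_shuffle): [5 3 2 4 1 0]
After op 4 (out_shuffle): [5 4 3 1 2 0]
After op 5 (cut(3)): [1 2 0 5 4 3]
After op 6 (out_shuffle): [1 5 2 4 0 3]

Answer: 1 5 2 4 0 3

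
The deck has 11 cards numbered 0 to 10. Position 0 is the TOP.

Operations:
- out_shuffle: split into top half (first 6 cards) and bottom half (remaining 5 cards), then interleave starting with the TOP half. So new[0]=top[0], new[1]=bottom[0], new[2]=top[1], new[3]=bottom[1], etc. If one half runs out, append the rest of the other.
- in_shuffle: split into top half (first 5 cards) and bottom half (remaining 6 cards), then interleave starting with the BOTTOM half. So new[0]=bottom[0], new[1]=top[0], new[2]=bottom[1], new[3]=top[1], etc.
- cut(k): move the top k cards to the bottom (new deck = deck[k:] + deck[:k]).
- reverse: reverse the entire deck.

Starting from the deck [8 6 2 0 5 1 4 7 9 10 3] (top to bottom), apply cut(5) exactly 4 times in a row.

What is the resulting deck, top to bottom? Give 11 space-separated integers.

Answer: 10 3 8 6 2 0 5 1 4 7 9

Derivation:
After op 1 (cut(5)): [1 4 7 9 10 3 8 6 2 0 5]
After op 2 (cut(5)): [3 8 6 2 0 5 1 4 7 9 10]
After op 3 (cut(5)): [5 1 4 7 9 10 3 8 6 2 0]
After op 4 (cut(5)): [10 3 8 6 2 0 5 1 4 7 9]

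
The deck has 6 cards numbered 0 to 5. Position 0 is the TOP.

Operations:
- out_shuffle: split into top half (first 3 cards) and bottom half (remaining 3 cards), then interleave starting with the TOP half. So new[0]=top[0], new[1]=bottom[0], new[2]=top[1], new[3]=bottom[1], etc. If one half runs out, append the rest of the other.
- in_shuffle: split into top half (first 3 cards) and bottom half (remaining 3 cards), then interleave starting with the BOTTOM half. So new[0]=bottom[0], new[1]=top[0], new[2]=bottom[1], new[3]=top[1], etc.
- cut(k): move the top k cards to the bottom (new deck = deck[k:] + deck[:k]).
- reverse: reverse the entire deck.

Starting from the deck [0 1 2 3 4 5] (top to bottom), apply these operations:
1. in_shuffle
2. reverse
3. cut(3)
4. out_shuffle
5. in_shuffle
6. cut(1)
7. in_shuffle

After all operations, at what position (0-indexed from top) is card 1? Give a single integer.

After op 1 (in_shuffle): [3 0 4 1 5 2]
After op 2 (reverse): [2 5 1 4 0 3]
After op 3 (cut(3)): [4 0 3 2 5 1]
After op 4 (out_shuffle): [4 2 0 5 3 1]
After op 5 (in_shuffle): [5 4 3 2 1 0]
After op 6 (cut(1)): [4 3 2 1 0 5]
After op 7 (in_shuffle): [1 4 0 3 5 2]
Card 1 is at position 0.

Answer: 0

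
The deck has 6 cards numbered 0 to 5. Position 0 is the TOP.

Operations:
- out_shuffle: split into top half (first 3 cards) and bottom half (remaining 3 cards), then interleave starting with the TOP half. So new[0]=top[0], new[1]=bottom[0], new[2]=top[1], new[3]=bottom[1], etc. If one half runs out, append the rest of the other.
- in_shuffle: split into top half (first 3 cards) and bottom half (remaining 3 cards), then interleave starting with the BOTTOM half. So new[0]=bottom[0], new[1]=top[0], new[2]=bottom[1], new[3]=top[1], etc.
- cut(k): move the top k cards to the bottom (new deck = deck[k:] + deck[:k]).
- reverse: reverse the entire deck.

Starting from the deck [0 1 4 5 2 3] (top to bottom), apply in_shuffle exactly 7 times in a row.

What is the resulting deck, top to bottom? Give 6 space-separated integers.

After op 1 (in_shuffle): [5 0 2 1 3 4]
After op 2 (in_shuffle): [1 5 3 0 4 2]
After op 3 (in_shuffle): [0 1 4 5 2 3]
After op 4 (in_shuffle): [5 0 2 1 3 4]
After op 5 (in_shuffle): [1 5 3 0 4 2]
After op 6 (in_shuffle): [0 1 4 5 2 3]
After op 7 (in_shuffle): [5 0 2 1 3 4]

Answer: 5 0 2 1 3 4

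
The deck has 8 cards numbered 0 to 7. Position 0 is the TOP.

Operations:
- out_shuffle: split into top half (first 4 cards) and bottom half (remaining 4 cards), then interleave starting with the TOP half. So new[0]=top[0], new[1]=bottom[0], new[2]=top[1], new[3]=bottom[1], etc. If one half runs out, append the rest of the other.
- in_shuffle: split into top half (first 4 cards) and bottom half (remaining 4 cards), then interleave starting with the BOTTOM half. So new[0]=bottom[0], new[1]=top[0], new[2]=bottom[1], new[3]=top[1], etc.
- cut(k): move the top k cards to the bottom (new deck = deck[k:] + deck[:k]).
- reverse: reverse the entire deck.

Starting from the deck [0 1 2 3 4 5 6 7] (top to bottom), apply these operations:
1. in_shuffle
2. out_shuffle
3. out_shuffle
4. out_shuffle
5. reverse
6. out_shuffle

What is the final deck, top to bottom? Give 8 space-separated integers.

After op 1 (in_shuffle): [4 0 5 1 6 2 7 3]
After op 2 (out_shuffle): [4 6 0 2 5 7 1 3]
After op 3 (out_shuffle): [4 5 6 7 0 1 2 3]
After op 4 (out_shuffle): [4 0 5 1 6 2 7 3]
After op 5 (reverse): [3 7 2 6 1 5 0 4]
After op 6 (out_shuffle): [3 1 7 5 2 0 6 4]

Answer: 3 1 7 5 2 0 6 4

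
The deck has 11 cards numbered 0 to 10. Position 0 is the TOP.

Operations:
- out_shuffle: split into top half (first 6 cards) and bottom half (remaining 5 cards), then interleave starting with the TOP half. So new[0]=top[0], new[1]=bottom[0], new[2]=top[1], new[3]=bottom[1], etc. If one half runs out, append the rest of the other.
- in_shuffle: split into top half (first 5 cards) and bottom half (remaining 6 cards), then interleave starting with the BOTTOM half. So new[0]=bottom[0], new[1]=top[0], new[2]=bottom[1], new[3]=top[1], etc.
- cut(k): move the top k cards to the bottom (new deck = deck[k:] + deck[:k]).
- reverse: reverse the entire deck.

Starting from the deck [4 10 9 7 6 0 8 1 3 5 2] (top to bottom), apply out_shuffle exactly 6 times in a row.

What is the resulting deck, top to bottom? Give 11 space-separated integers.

After op 1 (out_shuffle): [4 8 10 1 9 3 7 5 6 2 0]
After op 2 (out_shuffle): [4 7 8 5 10 6 1 2 9 0 3]
After op 3 (out_shuffle): [4 1 7 2 8 9 5 0 10 3 6]
After op 4 (out_shuffle): [4 5 1 0 7 10 2 3 8 6 9]
After op 5 (out_shuffle): [4 2 5 3 1 8 0 6 7 9 10]
After op 6 (out_shuffle): [4 0 2 6 5 7 3 9 1 10 8]

Answer: 4 0 2 6 5 7 3 9 1 10 8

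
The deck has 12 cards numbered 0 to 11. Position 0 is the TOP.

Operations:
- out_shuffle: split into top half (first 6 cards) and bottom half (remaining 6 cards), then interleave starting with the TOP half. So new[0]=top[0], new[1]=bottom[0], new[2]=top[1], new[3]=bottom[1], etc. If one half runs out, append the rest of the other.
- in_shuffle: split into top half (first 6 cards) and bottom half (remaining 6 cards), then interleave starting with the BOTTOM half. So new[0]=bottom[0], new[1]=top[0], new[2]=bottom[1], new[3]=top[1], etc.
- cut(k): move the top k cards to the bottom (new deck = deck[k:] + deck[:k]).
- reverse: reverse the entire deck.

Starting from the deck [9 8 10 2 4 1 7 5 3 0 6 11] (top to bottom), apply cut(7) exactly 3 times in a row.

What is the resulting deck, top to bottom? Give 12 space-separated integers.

Answer: 0 6 11 9 8 10 2 4 1 7 5 3

Derivation:
After op 1 (cut(7)): [5 3 0 6 11 9 8 10 2 4 1 7]
After op 2 (cut(7)): [10 2 4 1 7 5 3 0 6 11 9 8]
After op 3 (cut(7)): [0 6 11 9 8 10 2 4 1 7 5 3]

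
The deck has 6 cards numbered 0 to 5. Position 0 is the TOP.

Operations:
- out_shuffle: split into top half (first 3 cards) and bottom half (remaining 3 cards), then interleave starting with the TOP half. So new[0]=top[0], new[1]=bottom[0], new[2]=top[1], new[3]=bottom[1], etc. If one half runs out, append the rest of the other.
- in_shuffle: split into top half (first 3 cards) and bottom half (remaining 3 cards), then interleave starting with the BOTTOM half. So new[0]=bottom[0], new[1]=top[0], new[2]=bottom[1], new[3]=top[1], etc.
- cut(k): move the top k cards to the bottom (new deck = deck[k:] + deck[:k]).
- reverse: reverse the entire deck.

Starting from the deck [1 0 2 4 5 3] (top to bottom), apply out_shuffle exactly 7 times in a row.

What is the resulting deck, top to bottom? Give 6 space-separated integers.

Answer: 1 2 5 0 4 3

Derivation:
After op 1 (out_shuffle): [1 4 0 5 2 3]
After op 2 (out_shuffle): [1 5 4 2 0 3]
After op 3 (out_shuffle): [1 2 5 0 4 3]
After op 4 (out_shuffle): [1 0 2 4 5 3]
After op 5 (out_shuffle): [1 4 0 5 2 3]
After op 6 (out_shuffle): [1 5 4 2 0 3]
After op 7 (out_shuffle): [1 2 5 0 4 3]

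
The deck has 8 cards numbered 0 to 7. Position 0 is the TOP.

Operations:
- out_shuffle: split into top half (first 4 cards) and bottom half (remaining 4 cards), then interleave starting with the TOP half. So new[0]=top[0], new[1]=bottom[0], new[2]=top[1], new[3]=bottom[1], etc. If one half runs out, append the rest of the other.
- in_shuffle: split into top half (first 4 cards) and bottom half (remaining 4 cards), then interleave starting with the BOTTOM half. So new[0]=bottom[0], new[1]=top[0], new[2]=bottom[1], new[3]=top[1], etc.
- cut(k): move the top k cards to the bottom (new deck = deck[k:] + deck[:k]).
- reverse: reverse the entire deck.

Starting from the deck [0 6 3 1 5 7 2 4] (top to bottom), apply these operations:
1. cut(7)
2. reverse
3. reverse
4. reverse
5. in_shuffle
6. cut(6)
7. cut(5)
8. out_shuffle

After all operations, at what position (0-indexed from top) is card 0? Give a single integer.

Answer: 2

Derivation:
After op 1 (cut(7)): [4 0 6 3 1 5 7 2]
After op 2 (reverse): [2 7 5 1 3 6 0 4]
After op 3 (reverse): [4 0 6 3 1 5 7 2]
After op 4 (reverse): [2 7 5 1 3 6 0 4]
After op 5 (in_shuffle): [3 2 6 7 0 5 4 1]
After op 6 (cut(6)): [4 1 3 2 6 7 0 5]
After op 7 (cut(5)): [7 0 5 4 1 3 2 6]
After op 8 (out_shuffle): [7 1 0 3 5 2 4 6]
Card 0 is at position 2.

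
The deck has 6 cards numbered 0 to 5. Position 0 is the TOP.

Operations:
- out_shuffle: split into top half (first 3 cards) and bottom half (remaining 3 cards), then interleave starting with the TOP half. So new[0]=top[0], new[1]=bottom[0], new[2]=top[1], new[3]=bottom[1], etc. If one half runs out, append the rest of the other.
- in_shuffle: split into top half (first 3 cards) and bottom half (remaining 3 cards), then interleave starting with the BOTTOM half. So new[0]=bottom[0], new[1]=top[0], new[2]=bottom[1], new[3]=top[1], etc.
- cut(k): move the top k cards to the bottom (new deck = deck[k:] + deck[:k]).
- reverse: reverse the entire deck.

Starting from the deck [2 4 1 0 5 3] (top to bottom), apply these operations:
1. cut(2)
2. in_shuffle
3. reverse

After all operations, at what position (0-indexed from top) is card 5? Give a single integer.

Answer: 0

Derivation:
After op 1 (cut(2)): [1 0 5 3 2 4]
After op 2 (in_shuffle): [3 1 2 0 4 5]
After op 3 (reverse): [5 4 0 2 1 3]
Card 5 is at position 0.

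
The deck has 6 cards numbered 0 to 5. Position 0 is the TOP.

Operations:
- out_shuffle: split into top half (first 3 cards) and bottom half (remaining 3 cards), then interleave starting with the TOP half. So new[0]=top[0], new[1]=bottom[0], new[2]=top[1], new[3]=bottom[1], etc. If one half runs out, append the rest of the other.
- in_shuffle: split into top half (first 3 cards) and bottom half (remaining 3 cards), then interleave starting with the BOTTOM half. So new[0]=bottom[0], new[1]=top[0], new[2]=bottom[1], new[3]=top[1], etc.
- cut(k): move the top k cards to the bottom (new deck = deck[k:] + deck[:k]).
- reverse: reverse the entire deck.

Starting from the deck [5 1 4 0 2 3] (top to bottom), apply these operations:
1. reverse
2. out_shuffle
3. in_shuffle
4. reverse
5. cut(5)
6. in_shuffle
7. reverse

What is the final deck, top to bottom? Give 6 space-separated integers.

Answer: 5 3 2 0 1 4

Derivation:
After op 1 (reverse): [3 2 0 4 1 5]
After op 2 (out_shuffle): [3 4 2 1 0 5]
After op 3 (in_shuffle): [1 3 0 4 5 2]
After op 4 (reverse): [2 5 4 0 3 1]
After op 5 (cut(5)): [1 2 5 4 0 3]
After op 6 (in_shuffle): [4 1 0 2 3 5]
After op 7 (reverse): [5 3 2 0 1 4]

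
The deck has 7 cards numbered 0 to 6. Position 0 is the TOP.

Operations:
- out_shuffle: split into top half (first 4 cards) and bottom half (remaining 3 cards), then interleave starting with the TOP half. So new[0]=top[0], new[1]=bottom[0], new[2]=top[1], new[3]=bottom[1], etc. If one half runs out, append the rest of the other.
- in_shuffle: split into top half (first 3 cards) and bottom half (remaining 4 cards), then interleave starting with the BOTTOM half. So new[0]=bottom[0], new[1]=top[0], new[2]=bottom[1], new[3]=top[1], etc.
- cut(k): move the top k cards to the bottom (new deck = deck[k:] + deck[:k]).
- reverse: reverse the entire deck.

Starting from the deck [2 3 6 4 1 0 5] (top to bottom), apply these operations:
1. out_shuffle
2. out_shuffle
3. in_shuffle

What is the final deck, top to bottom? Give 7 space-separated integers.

After op 1 (out_shuffle): [2 1 3 0 6 5 4]
After op 2 (out_shuffle): [2 6 1 5 3 4 0]
After op 3 (in_shuffle): [5 2 3 6 4 1 0]

Answer: 5 2 3 6 4 1 0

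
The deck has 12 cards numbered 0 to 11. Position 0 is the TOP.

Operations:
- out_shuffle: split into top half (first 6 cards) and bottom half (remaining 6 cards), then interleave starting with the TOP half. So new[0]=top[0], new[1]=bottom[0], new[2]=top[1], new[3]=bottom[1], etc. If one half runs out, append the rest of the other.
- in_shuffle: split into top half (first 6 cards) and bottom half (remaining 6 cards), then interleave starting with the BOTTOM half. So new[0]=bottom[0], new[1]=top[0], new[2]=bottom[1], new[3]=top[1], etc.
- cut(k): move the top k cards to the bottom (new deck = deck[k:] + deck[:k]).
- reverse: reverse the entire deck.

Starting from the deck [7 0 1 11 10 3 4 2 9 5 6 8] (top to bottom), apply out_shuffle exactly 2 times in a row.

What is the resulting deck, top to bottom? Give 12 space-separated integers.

Answer: 7 11 4 5 0 10 2 6 1 3 9 8

Derivation:
After op 1 (out_shuffle): [7 4 0 2 1 9 11 5 10 6 3 8]
After op 2 (out_shuffle): [7 11 4 5 0 10 2 6 1 3 9 8]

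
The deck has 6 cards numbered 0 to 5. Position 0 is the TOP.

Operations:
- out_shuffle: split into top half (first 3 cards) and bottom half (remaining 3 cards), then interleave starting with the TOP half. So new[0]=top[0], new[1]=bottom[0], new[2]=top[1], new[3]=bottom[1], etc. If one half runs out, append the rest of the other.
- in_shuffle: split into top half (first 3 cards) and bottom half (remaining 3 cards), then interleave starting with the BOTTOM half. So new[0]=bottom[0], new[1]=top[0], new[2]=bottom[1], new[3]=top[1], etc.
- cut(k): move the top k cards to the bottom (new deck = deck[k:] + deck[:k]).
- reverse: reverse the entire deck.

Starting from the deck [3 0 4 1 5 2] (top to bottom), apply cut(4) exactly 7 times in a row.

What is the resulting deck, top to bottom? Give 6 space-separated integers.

After op 1 (cut(4)): [5 2 3 0 4 1]
After op 2 (cut(4)): [4 1 5 2 3 0]
After op 3 (cut(4)): [3 0 4 1 5 2]
After op 4 (cut(4)): [5 2 3 0 4 1]
After op 5 (cut(4)): [4 1 5 2 3 0]
After op 6 (cut(4)): [3 0 4 1 5 2]
After op 7 (cut(4)): [5 2 3 0 4 1]

Answer: 5 2 3 0 4 1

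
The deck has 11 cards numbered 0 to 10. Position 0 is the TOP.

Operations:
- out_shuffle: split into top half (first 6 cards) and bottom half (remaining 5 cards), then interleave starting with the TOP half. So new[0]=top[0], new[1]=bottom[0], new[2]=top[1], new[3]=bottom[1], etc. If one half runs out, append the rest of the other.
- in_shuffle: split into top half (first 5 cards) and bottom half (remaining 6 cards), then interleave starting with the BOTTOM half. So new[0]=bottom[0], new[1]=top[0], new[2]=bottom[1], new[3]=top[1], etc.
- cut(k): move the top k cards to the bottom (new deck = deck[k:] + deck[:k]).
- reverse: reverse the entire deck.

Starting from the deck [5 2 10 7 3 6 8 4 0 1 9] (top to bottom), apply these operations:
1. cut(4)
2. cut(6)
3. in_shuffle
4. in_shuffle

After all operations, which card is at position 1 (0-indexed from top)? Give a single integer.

Answer: 3

Derivation:
After op 1 (cut(4)): [3 6 8 4 0 1 9 5 2 10 7]
After op 2 (cut(6)): [9 5 2 10 7 3 6 8 4 0 1]
After op 3 (in_shuffle): [3 9 6 5 8 2 4 10 0 7 1]
After op 4 (in_shuffle): [2 3 4 9 10 6 0 5 7 8 1]
Position 1: card 3.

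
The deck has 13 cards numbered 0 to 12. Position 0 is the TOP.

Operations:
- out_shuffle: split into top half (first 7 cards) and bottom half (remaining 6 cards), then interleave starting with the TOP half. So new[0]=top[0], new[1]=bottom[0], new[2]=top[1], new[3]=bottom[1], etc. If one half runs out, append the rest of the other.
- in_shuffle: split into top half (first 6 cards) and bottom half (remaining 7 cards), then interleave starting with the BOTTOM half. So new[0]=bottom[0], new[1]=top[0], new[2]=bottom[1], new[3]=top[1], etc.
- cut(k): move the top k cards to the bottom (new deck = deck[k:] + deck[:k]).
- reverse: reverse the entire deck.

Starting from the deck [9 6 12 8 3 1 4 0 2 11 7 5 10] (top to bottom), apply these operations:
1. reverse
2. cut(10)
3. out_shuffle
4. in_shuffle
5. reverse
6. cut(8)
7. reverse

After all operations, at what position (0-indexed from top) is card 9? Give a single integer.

After op 1 (reverse): [10 5 7 11 2 0 4 1 3 8 12 6 9]
After op 2 (cut(10)): [12 6 9 10 5 7 11 2 0 4 1 3 8]
After op 3 (out_shuffle): [12 2 6 0 9 4 10 1 5 3 7 8 11]
After op 4 (in_shuffle): [10 12 1 2 5 6 3 0 7 9 8 4 11]
After op 5 (reverse): [11 4 8 9 7 0 3 6 5 2 1 12 10]
After op 6 (cut(8)): [5 2 1 12 10 11 4 8 9 7 0 3 6]
After op 7 (reverse): [6 3 0 7 9 8 4 11 10 12 1 2 5]
Card 9 is at position 4.

Answer: 4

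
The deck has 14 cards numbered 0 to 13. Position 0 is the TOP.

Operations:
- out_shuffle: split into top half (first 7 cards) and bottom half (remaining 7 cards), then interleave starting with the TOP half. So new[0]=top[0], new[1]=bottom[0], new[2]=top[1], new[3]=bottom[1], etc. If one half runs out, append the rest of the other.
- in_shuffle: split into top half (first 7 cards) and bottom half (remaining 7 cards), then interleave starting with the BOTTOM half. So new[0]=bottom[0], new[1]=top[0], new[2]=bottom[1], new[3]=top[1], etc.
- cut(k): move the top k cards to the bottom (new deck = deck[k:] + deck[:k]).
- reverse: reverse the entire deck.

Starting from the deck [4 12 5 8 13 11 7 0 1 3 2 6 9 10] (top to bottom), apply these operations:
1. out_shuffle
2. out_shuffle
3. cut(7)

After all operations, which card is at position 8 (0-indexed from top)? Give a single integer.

After op 1 (out_shuffle): [4 0 12 1 5 3 8 2 13 6 11 9 7 10]
After op 2 (out_shuffle): [4 2 0 13 12 6 1 11 5 9 3 7 8 10]
After op 3 (cut(7)): [11 5 9 3 7 8 10 4 2 0 13 12 6 1]
Position 8: card 2.

Answer: 2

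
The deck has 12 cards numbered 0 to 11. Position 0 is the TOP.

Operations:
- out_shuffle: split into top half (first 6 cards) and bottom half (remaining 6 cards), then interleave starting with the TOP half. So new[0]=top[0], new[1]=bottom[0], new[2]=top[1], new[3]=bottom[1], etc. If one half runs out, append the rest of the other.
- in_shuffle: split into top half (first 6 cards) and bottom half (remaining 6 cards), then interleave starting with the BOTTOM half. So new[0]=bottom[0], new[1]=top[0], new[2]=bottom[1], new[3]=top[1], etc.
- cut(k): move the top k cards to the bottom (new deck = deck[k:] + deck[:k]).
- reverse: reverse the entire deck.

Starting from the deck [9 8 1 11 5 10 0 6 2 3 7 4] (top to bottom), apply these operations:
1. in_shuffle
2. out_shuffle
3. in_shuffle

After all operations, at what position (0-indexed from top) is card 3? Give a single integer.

Answer: 3

Derivation:
After op 1 (in_shuffle): [0 9 6 8 2 1 3 11 7 5 4 10]
After op 2 (out_shuffle): [0 3 9 11 6 7 8 5 2 4 1 10]
After op 3 (in_shuffle): [8 0 5 3 2 9 4 11 1 6 10 7]
Card 3 is at position 3.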